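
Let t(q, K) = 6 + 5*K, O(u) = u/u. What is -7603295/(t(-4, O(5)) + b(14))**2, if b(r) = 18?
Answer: -7603295/841 ≈ -9040.8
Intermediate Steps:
O(u) = 1
-7603295/(t(-4, O(5)) + b(14))**2 = -7603295/((6 + 5*1) + 18)**2 = -7603295/((6 + 5) + 18)**2 = -7603295/(11 + 18)**2 = -7603295/(29**2) = -7603295/841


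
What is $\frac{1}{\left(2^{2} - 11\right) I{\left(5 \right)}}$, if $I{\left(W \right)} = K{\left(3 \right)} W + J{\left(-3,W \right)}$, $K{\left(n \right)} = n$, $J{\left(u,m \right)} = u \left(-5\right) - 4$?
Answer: $- \frac{1}{182} \approx -0.0054945$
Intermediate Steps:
$J{\left(u,m \right)} = -4 - 5 u$ ($J{\left(u,m \right)} = - 5 u - 4 = -4 - 5 u$)
$I{\left(W \right)} = 11 + 3 W$ ($I{\left(W \right)} = 3 W - -11 = 3 W + \left(-4 + 15\right) = 3 W + 11 = 11 + 3 W$)
$\frac{1}{\left(2^{2} - 11\right) I{\left(5 \right)}} = \frac{1}{\left(2^{2} - 11\right) \left(11 + 3 \cdot 5\right)} = \frac{1}{\left(4 - 11\right) \left(11 + 15\right)} = \frac{1}{\left(-7\right) 26} = \frac{1}{-182} = - \frac{1}{182}$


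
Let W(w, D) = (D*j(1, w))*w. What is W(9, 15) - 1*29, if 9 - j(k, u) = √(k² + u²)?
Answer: 1186 - 135*√82 ≈ -36.477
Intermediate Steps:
j(k, u) = 9 - √(k² + u²)
W(w, D) = D*w*(9 - √(1 + w²)) (W(w, D) = (D*(9 - √(1² + w²)))*w = (D*(9 - √(1 + w²)))*w = D*w*(9 - √(1 + w²)))
W(9, 15) - 1*29 = 15*9*(9 - √(1 + 9²)) - 1*29 = 15*9*(9 - √(1 + 81)) - 29 = 15*9*(9 - √82) - 29 = (1215 - 135*√82) - 29 = 1186 - 135*√82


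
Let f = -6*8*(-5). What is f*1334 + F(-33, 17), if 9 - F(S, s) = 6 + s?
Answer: 320146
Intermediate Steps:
f = 240 (f = -48*(-5) = 240)
F(S, s) = 3 - s (F(S, s) = 9 - (6 + s) = 9 + (-6 - s) = 3 - s)
f*1334 + F(-33, 17) = 240*1334 + (3 - 1*17) = 320160 + (3 - 17) = 320160 - 14 = 320146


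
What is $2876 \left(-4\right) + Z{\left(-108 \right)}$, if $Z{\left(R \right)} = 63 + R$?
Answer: $-11549$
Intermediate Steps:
$2876 \left(-4\right) + Z{\left(-108 \right)} = 2876 \left(-4\right) + \left(63 - 108\right) = -11504 - 45 = -11549$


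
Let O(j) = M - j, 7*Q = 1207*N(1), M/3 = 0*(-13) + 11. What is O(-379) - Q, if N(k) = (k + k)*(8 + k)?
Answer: -18842/7 ≈ -2691.7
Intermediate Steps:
N(k) = 2*k*(8 + k) (N(k) = (2*k)*(8 + k) = 2*k*(8 + k))
M = 33 (M = 3*(0*(-13) + 11) = 3*(0 + 11) = 3*11 = 33)
Q = 21726/7 (Q = (1207*(2*1*(8 + 1)))/7 = (1207*(2*1*9))/7 = (1207*18)/7 = (1/7)*21726 = 21726/7 ≈ 3103.7)
O(j) = 33 - j
O(-379) - Q = (33 - 1*(-379)) - 1*21726/7 = (33 + 379) - 21726/7 = 412 - 21726/7 = -18842/7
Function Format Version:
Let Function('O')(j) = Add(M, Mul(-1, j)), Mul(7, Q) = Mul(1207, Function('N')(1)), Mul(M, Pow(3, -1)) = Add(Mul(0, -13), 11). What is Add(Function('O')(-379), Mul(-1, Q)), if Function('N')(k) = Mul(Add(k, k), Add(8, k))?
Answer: Rational(-18842, 7) ≈ -2691.7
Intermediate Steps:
Function('N')(k) = Mul(2, k, Add(8, k)) (Function('N')(k) = Mul(Mul(2, k), Add(8, k)) = Mul(2, k, Add(8, k)))
M = 33 (M = Mul(3, Add(Mul(0, -13), 11)) = Mul(3, Add(0, 11)) = Mul(3, 11) = 33)
Q = Rational(21726, 7) (Q = Mul(Rational(1, 7), Mul(1207, Mul(2, 1, Add(8, 1)))) = Mul(Rational(1, 7), Mul(1207, Mul(2, 1, 9))) = Mul(Rational(1, 7), Mul(1207, 18)) = Mul(Rational(1, 7), 21726) = Rational(21726, 7) ≈ 3103.7)
Function('O')(j) = Add(33, Mul(-1, j))
Add(Function('O')(-379), Mul(-1, Q)) = Add(Add(33, Mul(-1, -379)), Mul(-1, Rational(21726, 7))) = Add(Add(33, 379), Rational(-21726, 7)) = Add(412, Rational(-21726, 7)) = Rational(-18842, 7)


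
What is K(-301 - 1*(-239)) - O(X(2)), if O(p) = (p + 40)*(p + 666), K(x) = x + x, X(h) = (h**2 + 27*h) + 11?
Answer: -80239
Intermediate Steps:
X(h) = 11 + h**2 + 27*h
K(x) = 2*x
O(p) = (40 + p)*(666 + p)
K(-301 - 1*(-239)) - O(X(2)) = 2*(-301 - 1*(-239)) - (26640 + (11 + 2**2 + 27*2)**2 + 706*(11 + 2**2 + 27*2)) = 2*(-301 + 239) - (26640 + (11 + 4 + 54)**2 + 706*(11 + 4 + 54)) = 2*(-62) - (26640 + 69**2 + 706*69) = -124 - (26640 + 4761 + 48714) = -124 - 1*80115 = -124 - 80115 = -80239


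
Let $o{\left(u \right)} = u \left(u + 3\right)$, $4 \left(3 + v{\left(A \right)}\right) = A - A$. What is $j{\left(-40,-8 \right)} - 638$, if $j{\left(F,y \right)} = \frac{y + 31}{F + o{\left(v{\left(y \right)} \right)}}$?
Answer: $- \frac{25543}{40} \approx -638.58$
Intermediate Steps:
$v{\left(A \right)} = -3$ ($v{\left(A \right)} = -3 + \frac{A - A}{4} = -3 + \frac{1}{4} \cdot 0 = -3 + 0 = -3$)
$o{\left(u \right)} = u \left(3 + u\right)$
$j{\left(F,y \right)} = \frac{31 + y}{F}$ ($j{\left(F,y \right)} = \frac{y + 31}{F - 3 \left(3 - 3\right)} = \frac{31 + y}{F - 0} = \frac{31 + y}{F + 0} = \frac{31 + y}{F}$)
$j{\left(-40,-8 \right)} - 638 = \frac{31 - 8}{-40} - 638 = \left(- \frac{1}{40}\right) 23 - 638 = - \frac{23}{40} - 638 = - \frac{25543}{40}$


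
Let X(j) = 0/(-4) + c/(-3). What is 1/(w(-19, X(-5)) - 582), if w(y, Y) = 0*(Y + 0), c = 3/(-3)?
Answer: -1/582 ≈ -0.0017182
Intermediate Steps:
c = -1 (c = 3*(-⅓) = -1)
X(j) = ⅓ (X(j) = 0/(-4) - 1/(-3) = 0*(-¼) - 1*(-⅓) = 0 + ⅓ = ⅓)
w(y, Y) = 0 (w(y, Y) = 0*Y = 0)
1/(w(-19, X(-5)) - 582) = 1/(0 - 582) = 1/(-582) = -1/582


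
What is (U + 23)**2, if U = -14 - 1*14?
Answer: 25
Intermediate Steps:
U = -28 (U = -14 - 14 = -28)
(U + 23)**2 = (-28 + 23)**2 = (-5)**2 = 25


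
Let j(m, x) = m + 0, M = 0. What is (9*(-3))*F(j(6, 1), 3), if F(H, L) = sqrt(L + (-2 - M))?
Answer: -27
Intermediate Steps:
j(m, x) = m
F(H, L) = sqrt(-2 + L) (F(H, L) = sqrt(L + (-2 - 1*0)) = sqrt(L + (-2 + 0)) = sqrt(L - 2) = sqrt(-2 + L))
(9*(-3))*F(j(6, 1), 3) = (9*(-3))*sqrt(-2 + 3) = -27*sqrt(1) = -27*1 = -27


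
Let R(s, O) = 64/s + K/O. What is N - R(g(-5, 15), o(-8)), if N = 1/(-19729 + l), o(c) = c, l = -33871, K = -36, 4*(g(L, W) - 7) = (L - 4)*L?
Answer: -31329273/3912800 ≈ -8.0069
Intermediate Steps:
g(L, W) = 7 + L*(-4 + L)/4 (g(L, W) = 7 + ((L - 4)*L)/4 = 7 + ((-4 + L)*L)/4 = 7 + (L*(-4 + L))/4 = 7 + L*(-4 + L)/4)
R(s, O) = -36/O + 64/s (R(s, O) = 64/s - 36/O = -36/O + 64/s)
N = -1/53600 (N = 1/(-19729 - 33871) = 1/(-53600) = -1/53600 ≈ -1.8657e-5)
N - R(g(-5, 15), o(-8)) = -1/53600 - (-36/(-8) + 64/(7 - 1*(-5) + (¼)*(-5)²)) = -1/53600 - (-36*(-⅛) + 64/(7 + 5 + (¼)*25)) = -1/53600 - (9/2 + 64/(7 + 5 + 25/4)) = -1/53600 - (9/2 + 64/(73/4)) = -1/53600 - (9/2 + 64*(4/73)) = -1/53600 - (9/2 + 256/73) = -1/53600 - 1*1169/146 = -1/53600 - 1169/146 = -31329273/3912800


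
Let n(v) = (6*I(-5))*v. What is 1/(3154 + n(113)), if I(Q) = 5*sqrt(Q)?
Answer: 1577/33704108 - 1695*I*sqrt(5)/33704108 ≈ 4.679e-5 - 0.00011245*I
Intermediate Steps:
n(v) = 30*I*v*sqrt(5) (n(v) = (6*(5*sqrt(-5)))*v = (6*(5*(I*sqrt(5))))*v = (6*(5*I*sqrt(5)))*v = (30*I*sqrt(5))*v = 30*I*v*sqrt(5))
1/(3154 + n(113)) = 1/(3154 + 30*I*113*sqrt(5)) = 1/(3154 + 3390*I*sqrt(5))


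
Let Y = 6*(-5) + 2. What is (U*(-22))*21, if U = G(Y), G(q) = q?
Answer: 12936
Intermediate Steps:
Y = -28 (Y = -30 + 2 = -28)
U = -28
(U*(-22))*21 = -28*(-22)*21 = 616*21 = 12936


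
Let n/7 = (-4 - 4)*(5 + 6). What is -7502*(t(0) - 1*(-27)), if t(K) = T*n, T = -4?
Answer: -18687482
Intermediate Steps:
n = -616 (n = 7*((-4 - 4)*(5 + 6)) = 7*(-8*11) = 7*(-88) = -616)
t(K) = 2464 (t(K) = -4*(-616) = 2464)
-7502*(t(0) - 1*(-27)) = -7502*(2464 - 1*(-27)) = -7502*(2464 + 27) = -7502*2491 = -18687482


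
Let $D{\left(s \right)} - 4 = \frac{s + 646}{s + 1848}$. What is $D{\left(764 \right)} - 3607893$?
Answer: $- \frac{4711902329}{1306} \approx -3.6079 \cdot 10^{6}$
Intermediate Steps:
$D{\left(s \right)} = 4 + \frac{646 + s}{1848 + s}$ ($D{\left(s \right)} = 4 + \frac{s + 646}{s + 1848} = 4 + \frac{646 + s}{1848 + s}$)
$D{\left(764 \right)} - 3607893 = \frac{8038 + 5 \cdot 764}{1848 + 764} - 3607893 = \frac{8038 + 3820}{2612} - 3607893 = \frac{1}{2612} \cdot 11858 - 3607893 = \frac{5929}{1306} - 3607893 = - \frac{4711902329}{1306}$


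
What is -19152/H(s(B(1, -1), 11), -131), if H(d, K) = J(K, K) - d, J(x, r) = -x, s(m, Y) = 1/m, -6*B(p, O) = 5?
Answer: -95760/661 ≈ -144.87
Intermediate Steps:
B(p, O) = -⅚ (B(p, O) = -⅙*5 = -⅚)
H(d, K) = -K - d
-19152/H(s(B(1, -1), 11), -131) = -19152/(-1*(-131) - 1/(-⅚)) = -19152/(131 - 1*(-6/5)) = -19152/(131 + 6/5) = -19152/661/5 = -19152*5/661 = -95760/661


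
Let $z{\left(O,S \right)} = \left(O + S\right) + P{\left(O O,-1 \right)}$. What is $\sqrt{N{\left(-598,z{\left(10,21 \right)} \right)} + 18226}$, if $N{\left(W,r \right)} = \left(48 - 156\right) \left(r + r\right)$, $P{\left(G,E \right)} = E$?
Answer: $\sqrt{11746} \approx 108.38$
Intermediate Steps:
$z{\left(O,S \right)} = -1 + O + S$ ($z{\left(O,S \right)} = \left(O + S\right) - 1 = -1 + O + S$)
$N{\left(W,r \right)} = - 216 r$ ($N{\left(W,r \right)} = - 108 \cdot 2 r = - 216 r$)
$\sqrt{N{\left(-598,z{\left(10,21 \right)} \right)} + 18226} = \sqrt{- 216 \left(-1 + 10 + 21\right) + 18226} = \sqrt{\left(-216\right) 30 + 18226} = \sqrt{-6480 + 18226} = \sqrt{11746}$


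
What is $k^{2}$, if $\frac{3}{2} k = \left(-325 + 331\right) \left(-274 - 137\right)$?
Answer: $2702736$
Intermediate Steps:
$k = -1644$ ($k = \frac{2 \left(-325 + 331\right) \left(-274 - 137\right)}{3} = \frac{2 \cdot 6 \left(-411\right)}{3} = \frac{2}{3} \left(-2466\right) = -1644$)
$k^{2} = \left(-1644\right)^{2} = 2702736$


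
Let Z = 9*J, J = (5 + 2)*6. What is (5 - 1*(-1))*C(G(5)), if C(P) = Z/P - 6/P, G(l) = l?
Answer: 2232/5 ≈ 446.40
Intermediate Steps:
J = 42 (J = 7*6 = 42)
Z = 378 (Z = 9*42 = 378)
C(P) = 372/P (C(P) = 378/P - 6/P = 372/P)
(5 - 1*(-1))*C(G(5)) = (5 - 1*(-1))*(372/5) = (5 + 1)*(372*(⅕)) = 6*(372/5) = 2232/5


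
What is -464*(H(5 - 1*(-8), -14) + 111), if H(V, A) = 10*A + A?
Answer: 19952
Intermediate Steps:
H(V, A) = 11*A
-464*(H(5 - 1*(-8), -14) + 111) = -464*(11*(-14) + 111) = -464*(-154 + 111) = -464*(-43) = 19952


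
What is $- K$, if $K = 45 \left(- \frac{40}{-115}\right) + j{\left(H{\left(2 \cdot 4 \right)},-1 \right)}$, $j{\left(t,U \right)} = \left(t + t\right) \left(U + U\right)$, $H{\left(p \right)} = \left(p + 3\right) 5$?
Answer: $\frac{4700}{23} \approx 204.35$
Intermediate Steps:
$H{\left(p \right)} = 15 + 5 p$ ($H{\left(p \right)} = \left(3 + p\right) 5 = 15 + 5 p$)
$j{\left(t,U \right)} = 4 U t$ ($j{\left(t,U \right)} = 2 t 2 U = 4 U t$)
$K = - \frac{4700}{23}$ ($K = 45 \left(- \frac{40}{-115}\right) + 4 \left(-1\right) \left(15 + 5 \cdot 2 \cdot 4\right) = 45 \left(\left(-40\right) \left(- \frac{1}{115}\right)\right) + 4 \left(-1\right) \left(15 + 5 \cdot 8\right) = 45 \cdot \frac{8}{23} + 4 \left(-1\right) \left(15 + 40\right) = \frac{360}{23} + 4 \left(-1\right) 55 = \frac{360}{23} - 220 = - \frac{4700}{23} \approx -204.35$)
$- K = \left(-1\right) \left(- \frac{4700}{23}\right) = \frac{4700}{23}$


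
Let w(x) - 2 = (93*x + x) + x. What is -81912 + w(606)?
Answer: -24340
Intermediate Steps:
w(x) = 2 + 95*x (w(x) = 2 + ((93*x + x) + x) = 2 + (94*x + x) = 2 + 95*x)
-81912 + w(606) = -81912 + (2 + 95*606) = -81912 + (2 + 57570) = -81912 + 57572 = -24340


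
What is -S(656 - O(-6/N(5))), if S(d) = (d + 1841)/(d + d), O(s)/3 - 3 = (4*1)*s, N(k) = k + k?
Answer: -6238/3271 ≈ -1.9071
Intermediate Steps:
N(k) = 2*k
O(s) = 9 + 12*s (O(s) = 9 + 3*((4*1)*s) = 9 + 3*(4*s) = 9 + 12*s)
S(d) = (1841 + d)/(2*d) (S(d) = (1841 + d)/((2*d)) = (1841 + d)*(1/(2*d)) = (1841 + d)/(2*d))
-S(656 - O(-6/N(5))) = -(1841 + (656 - (9 + 12*(-6/(2*5)))))/(2*(656 - (9 + 12*(-6/(2*5))))) = -(1841 + (656 - (9 + 12*(-6/10))))/(2*(656 - (9 + 12*(-6/10)))) = -(1841 + (656 - (9 + 12*(-6*1/10))))/(2*(656 - (9 + 12*(-6*1/10)))) = -(1841 + (656 - (9 + 12*(-3/5))))/(2*(656 - (9 + 12*(-3/5)))) = -(1841 + (656 - (9 - 36/5)))/(2*(656 - (9 - 36/5))) = -(1841 + (656 - 1*9/5))/(2*(656 - 1*9/5)) = -(1841 + (656 - 9/5))/(2*(656 - 9/5)) = -(1841 + 3271/5)/(2*3271/5) = -5*12476/(2*3271*5) = -1*6238/3271 = -6238/3271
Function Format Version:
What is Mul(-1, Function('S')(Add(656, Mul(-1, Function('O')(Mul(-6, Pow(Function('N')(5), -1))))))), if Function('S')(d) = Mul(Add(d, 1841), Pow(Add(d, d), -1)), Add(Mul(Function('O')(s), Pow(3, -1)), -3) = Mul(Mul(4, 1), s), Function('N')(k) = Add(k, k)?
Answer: Rational(-6238, 3271) ≈ -1.9071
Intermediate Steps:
Function('N')(k) = Mul(2, k)
Function('O')(s) = Add(9, Mul(12, s)) (Function('O')(s) = Add(9, Mul(3, Mul(Mul(4, 1), s))) = Add(9, Mul(3, Mul(4, s))) = Add(9, Mul(12, s)))
Function('S')(d) = Mul(Rational(1, 2), Pow(d, -1), Add(1841, d)) (Function('S')(d) = Mul(Add(1841, d), Pow(Mul(2, d), -1)) = Mul(Add(1841, d), Mul(Rational(1, 2), Pow(d, -1))) = Mul(Rational(1, 2), Pow(d, -1), Add(1841, d)))
Mul(-1, Function('S')(Add(656, Mul(-1, Function('O')(Mul(-6, Pow(Function('N')(5), -1))))))) = Mul(-1, Mul(Rational(1, 2), Pow(Add(656, Mul(-1, Add(9, Mul(12, Mul(-6, Pow(Mul(2, 5), -1)))))), -1), Add(1841, Add(656, Mul(-1, Add(9, Mul(12, Mul(-6, Pow(Mul(2, 5), -1))))))))) = Mul(-1, Mul(Rational(1, 2), Pow(Add(656, Mul(-1, Add(9, Mul(12, Mul(-6, Pow(10, -1)))))), -1), Add(1841, Add(656, Mul(-1, Add(9, Mul(12, Mul(-6, Pow(10, -1))))))))) = Mul(-1, Mul(Rational(1, 2), Pow(Add(656, Mul(-1, Add(9, Mul(12, Mul(-6, Rational(1, 10)))))), -1), Add(1841, Add(656, Mul(-1, Add(9, Mul(12, Mul(-6, Rational(1, 10))))))))) = Mul(-1, Mul(Rational(1, 2), Pow(Add(656, Mul(-1, Add(9, Mul(12, Rational(-3, 5))))), -1), Add(1841, Add(656, Mul(-1, Add(9, Mul(12, Rational(-3, 5)))))))) = Mul(-1, Mul(Rational(1, 2), Pow(Add(656, Mul(-1, Add(9, Rational(-36, 5)))), -1), Add(1841, Add(656, Mul(-1, Add(9, Rational(-36, 5))))))) = Mul(-1, Mul(Rational(1, 2), Pow(Add(656, Mul(-1, Rational(9, 5))), -1), Add(1841, Add(656, Mul(-1, Rational(9, 5)))))) = Mul(-1, Mul(Rational(1, 2), Pow(Add(656, Rational(-9, 5)), -1), Add(1841, Add(656, Rational(-9, 5))))) = Mul(-1, Mul(Rational(1, 2), Pow(Rational(3271, 5), -1), Add(1841, Rational(3271, 5)))) = Mul(-1, Mul(Rational(1, 2), Rational(5, 3271), Rational(12476, 5))) = Mul(-1, Rational(6238, 3271)) = Rational(-6238, 3271)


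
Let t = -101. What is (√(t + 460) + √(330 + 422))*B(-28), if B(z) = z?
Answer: -112*√47 - 28*√359 ≈ -1298.4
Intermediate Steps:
(√(t + 460) + √(330 + 422))*B(-28) = (√(-101 + 460) + √(330 + 422))*(-28) = (√359 + √752)*(-28) = (√359 + 4*√47)*(-28) = -112*√47 - 28*√359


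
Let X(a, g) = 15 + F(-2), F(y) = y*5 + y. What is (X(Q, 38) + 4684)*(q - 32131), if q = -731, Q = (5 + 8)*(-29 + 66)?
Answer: -154024194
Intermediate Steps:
Q = 481 (Q = 13*37 = 481)
F(y) = 6*y (F(y) = 5*y + y = 6*y)
X(a, g) = 3 (X(a, g) = 15 + 6*(-2) = 15 - 12 = 3)
(X(Q, 38) + 4684)*(q - 32131) = (3 + 4684)*(-731 - 32131) = 4687*(-32862) = -154024194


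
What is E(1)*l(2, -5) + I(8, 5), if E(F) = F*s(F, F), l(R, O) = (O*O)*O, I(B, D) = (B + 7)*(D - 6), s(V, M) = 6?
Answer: -765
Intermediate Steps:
I(B, D) = (-6 + D)*(7 + B) (I(B, D) = (7 + B)*(-6 + D) = (-6 + D)*(7 + B))
l(R, O) = O³ (l(R, O) = O²*O = O³)
E(F) = 6*F (E(F) = F*6 = 6*F)
E(1)*l(2, -5) + I(8, 5) = (6*1)*(-5)³ + (-42 - 6*8 + 7*5 + 8*5) = 6*(-125) + (-42 - 48 + 35 + 40) = -750 - 15 = -765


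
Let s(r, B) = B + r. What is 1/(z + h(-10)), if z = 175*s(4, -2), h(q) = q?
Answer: 1/340 ≈ 0.0029412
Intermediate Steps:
z = 350 (z = 175*(-2 + 4) = 175*2 = 350)
1/(z + h(-10)) = 1/(350 - 10) = 1/340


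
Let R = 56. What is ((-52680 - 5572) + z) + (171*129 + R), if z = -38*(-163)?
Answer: -29943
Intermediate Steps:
z = 6194
((-52680 - 5572) + z) + (171*129 + R) = ((-52680 - 5572) + 6194) + (171*129 + 56) = (-58252 + 6194) + (22059 + 56) = -52058 + 22115 = -29943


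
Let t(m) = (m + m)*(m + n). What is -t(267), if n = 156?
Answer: -225882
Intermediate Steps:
t(m) = 2*m*(156 + m) (t(m) = (m + m)*(m + 156) = (2*m)*(156 + m) = 2*m*(156 + m))
-t(267) = -2*267*(156 + 267) = -2*267*423 = -1*225882 = -225882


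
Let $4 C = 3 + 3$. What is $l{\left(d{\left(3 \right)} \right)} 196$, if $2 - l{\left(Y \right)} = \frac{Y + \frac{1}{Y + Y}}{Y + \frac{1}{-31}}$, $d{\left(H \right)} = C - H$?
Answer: $\frac{44884}{285} \approx 157.49$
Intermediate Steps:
$C = \frac{3}{2}$ ($C = \frac{3 + 3}{4} = \frac{1}{4} \cdot 6 = \frac{3}{2} \approx 1.5$)
$d{\left(H \right)} = \frac{3}{2} - H$
$l{\left(Y \right)} = 2 - \frac{Y + \frac{1}{2 Y}}{- \frac{1}{31} + Y}$ ($l{\left(Y \right)} = 2 - \frac{Y + \frac{1}{Y + Y}}{Y + \frac{1}{-31}} = 2 - \frac{Y + \frac{1}{2 Y}}{Y - \frac{1}{31}} = 2 - \frac{Y + \frac{1}{2 Y}}{- \frac{1}{31} + Y}$)
$l{\left(d{\left(3 \right)} \right)} 196 = \frac{-31 - 4 \left(\frac{3}{2} - 3\right) + 62 \left(\frac{3}{2} - 3\right)^{2}}{2 \left(\frac{3}{2} - 3\right) \left(-1 + 31 \left(\frac{3}{2} - 3\right)\right)} 196 = \frac{-31 - -6 + 62 \left(- \frac{3}{2}\right)^{2}}{2 \left(- \frac{3}{2}\right) \left(-1 + 31 \left(- \frac{3}{2}\right)\right)} 196 = \frac{1}{2} \left(- \frac{2}{3}\right) \frac{1}{-1 - \frac{93}{2}} \left(-31 + 6 + 62 \cdot \frac{9}{4}\right) 196 = \frac{1}{2} \left(- \frac{2}{3}\right) \frac{1}{- \frac{95}{2}} \left(-31 + 6 + \frac{279}{2}\right) 196 = \frac{1}{2} \left(- \frac{2}{3}\right) \left(- \frac{2}{95}\right) \frac{229}{2} \cdot 196 = \frac{229}{285} \cdot 196 = \frac{44884}{285}$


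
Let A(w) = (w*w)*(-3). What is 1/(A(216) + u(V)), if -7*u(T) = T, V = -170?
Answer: -7/979606 ≈ -7.1457e-6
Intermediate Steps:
u(T) = -T/7
A(w) = -3*w² (A(w) = w²*(-3) = -3*w²)
1/(A(216) + u(V)) = 1/(-3*216² - ⅐*(-170)) = 1/(-3*46656 + 170/7) = 1/(-139968 + 170/7) = 1/(-979606/7) = -7/979606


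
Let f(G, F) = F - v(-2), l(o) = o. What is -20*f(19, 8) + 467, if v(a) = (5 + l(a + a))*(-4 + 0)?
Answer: 227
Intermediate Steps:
v(a) = -20 - 8*a (v(a) = (5 + (a + a))*(-4 + 0) = (5 + 2*a)*(-4) = -20 - 8*a)
f(G, F) = 4 + F (f(G, F) = F - (-20 - 8*(-2)) = F - (-20 + 16) = F - 1*(-4) = F + 4 = 4 + F)
-20*f(19, 8) + 467 = -20*(4 + 8) + 467 = -20*12 + 467 = -240 + 467 = 227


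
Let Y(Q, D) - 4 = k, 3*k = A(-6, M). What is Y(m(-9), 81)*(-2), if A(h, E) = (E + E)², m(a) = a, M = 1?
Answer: -32/3 ≈ -10.667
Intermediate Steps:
A(h, E) = 4*E² (A(h, E) = (2*E)² = 4*E²)
k = 4/3 (k = (4*1²)/3 = (4*1)/3 = (⅓)*4 = 4/3 ≈ 1.3333)
Y(Q, D) = 16/3 (Y(Q, D) = 4 + 4/3 = 16/3)
Y(m(-9), 81)*(-2) = (16/3)*(-2) = -32/3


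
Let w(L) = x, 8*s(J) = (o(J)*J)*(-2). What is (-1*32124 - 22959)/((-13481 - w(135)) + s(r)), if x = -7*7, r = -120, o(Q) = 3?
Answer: 7869/1906 ≈ 4.1285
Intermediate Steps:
s(J) = -3*J/4 (s(J) = ((3*J)*(-2))/8 = (-6*J)/8 = -3*J/4)
x = -49
w(L) = -49
(-1*32124 - 22959)/((-13481 - w(135)) + s(r)) = (-1*32124 - 22959)/((-13481 - 1*(-49)) - ¾*(-120)) = (-32124 - 22959)/((-13481 + 49) + 90) = -55083/(-13432 + 90) = -55083/(-13342) = -55083*(-1/13342) = 7869/1906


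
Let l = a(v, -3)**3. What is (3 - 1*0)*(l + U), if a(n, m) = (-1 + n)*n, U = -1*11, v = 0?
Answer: -33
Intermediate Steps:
U = -11
a(n, m) = n*(-1 + n)
l = 0 (l = (0*(-1 + 0))**3 = (0*(-1))**3 = 0**3 = 0)
(3 - 1*0)*(l + U) = (3 - 1*0)*(0 - 11) = (3 + 0)*(-11) = 3*(-11) = -33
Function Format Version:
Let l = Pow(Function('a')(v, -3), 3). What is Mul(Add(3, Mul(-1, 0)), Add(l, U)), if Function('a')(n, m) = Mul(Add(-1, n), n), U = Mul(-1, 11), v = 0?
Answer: -33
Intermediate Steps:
U = -11
Function('a')(n, m) = Mul(n, Add(-1, n))
l = 0 (l = Pow(Mul(0, Add(-1, 0)), 3) = Pow(Mul(0, -1), 3) = Pow(0, 3) = 0)
Mul(Add(3, Mul(-1, 0)), Add(l, U)) = Mul(Add(3, Mul(-1, 0)), Add(0, -11)) = Mul(Add(3, 0), -11) = Mul(3, -11) = -33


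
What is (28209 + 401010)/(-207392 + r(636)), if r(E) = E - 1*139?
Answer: -143073/68965 ≈ -2.0746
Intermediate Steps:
r(E) = -139 + E (r(E) = E - 139 = -139 + E)
(28209 + 401010)/(-207392 + r(636)) = (28209 + 401010)/(-207392 + (-139 + 636)) = 429219/(-207392 + 497) = 429219/(-206895) = 429219*(-1/206895) = -143073/68965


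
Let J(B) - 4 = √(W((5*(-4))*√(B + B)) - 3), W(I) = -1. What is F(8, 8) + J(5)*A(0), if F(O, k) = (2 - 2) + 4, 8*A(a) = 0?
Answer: 4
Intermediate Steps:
A(a) = 0 (A(a) = (⅛)*0 = 0)
F(O, k) = 4 (F(O, k) = 0 + 4 = 4)
J(B) = 4 + 2*I (J(B) = 4 + √(-1 - 3) = 4 + √(-4) = 4 + 2*I)
F(8, 8) + J(5)*A(0) = 4 + (4 + 2*I)*0 = 4 + 0 = 4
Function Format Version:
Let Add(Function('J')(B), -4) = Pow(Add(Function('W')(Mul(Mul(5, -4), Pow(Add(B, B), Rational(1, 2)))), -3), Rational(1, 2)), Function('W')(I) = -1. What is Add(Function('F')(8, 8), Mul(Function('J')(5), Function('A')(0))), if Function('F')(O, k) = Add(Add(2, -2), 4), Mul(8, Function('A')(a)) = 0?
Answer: 4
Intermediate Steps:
Function('A')(a) = 0 (Function('A')(a) = Mul(Rational(1, 8), 0) = 0)
Function('F')(O, k) = 4 (Function('F')(O, k) = Add(0, 4) = 4)
Function('J')(B) = Add(4, Mul(2, I)) (Function('J')(B) = Add(4, Pow(Add(-1, -3), Rational(1, 2))) = Add(4, Pow(-4, Rational(1, 2))) = Add(4, Mul(2, I)))
Add(Function('F')(8, 8), Mul(Function('J')(5), Function('A')(0))) = Add(4, Mul(Add(4, Mul(2, I)), 0)) = Add(4, 0) = 4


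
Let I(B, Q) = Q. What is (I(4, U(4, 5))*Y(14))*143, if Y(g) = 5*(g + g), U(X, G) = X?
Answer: 80080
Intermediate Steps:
Y(g) = 10*g (Y(g) = 5*(2*g) = 10*g)
(I(4, U(4, 5))*Y(14))*143 = (4*(10*14))*143 = (4*140)*143 = 560*143 = 80080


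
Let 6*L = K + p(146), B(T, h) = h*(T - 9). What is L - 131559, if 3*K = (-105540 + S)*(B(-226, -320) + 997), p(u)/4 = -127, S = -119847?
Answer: -5725394275/6 ≈ -9.5423e+8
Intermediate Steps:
B(T, h) = h*(-9 + T)
p(u) = -508 (p(u) = 4*(-127) = -508)
K = -5724604413 (K = ((-105540 - 119847)*(-320*(-9 - 226) + 997))/3 = (-225387*(-320*(-235) + 997))/3 = (-225387*(75200 + 997))/3 = (-225387*76197)/3 = (⅓)*(-17173813239) = -5724604413)
L = -5724604921/6 (L = (-5724604413 - 508)/6 = (⅙)*(-5724604921) = -5724604921/6 ≈ -9.5410e+8)
L - 131559 = -5724604921/6 - 131559 = -5725394275/6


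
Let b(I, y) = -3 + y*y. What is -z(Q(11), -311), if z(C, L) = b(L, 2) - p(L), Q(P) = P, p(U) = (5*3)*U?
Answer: -4666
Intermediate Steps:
p(U) = 15*U
b(I, y) = -3 + y²
z(C, L) = 1 - 15*L (z(C, L) = (-3 + 2²) - 15*L = (-3 + 4) - 15*L = 1 - 15*L)
-z(Q(11), -311) = -(1 - 15*(-311)) = -(1 + 4665) = -1*4666 = -4666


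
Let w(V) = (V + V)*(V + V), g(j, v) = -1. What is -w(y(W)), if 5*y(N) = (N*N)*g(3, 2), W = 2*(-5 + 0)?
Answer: -1600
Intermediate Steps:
W = -10 (W = 2*(-5) = -10)
y(N) = -N²/5 (y(N) = ((N*N)*(-1))/5 = (N²*(-1))/5 = (-N²)/5 = -N²/5)
w(V) = 4*V² (w(V) = (2*V)*(2*V) = 4*V²)
-w(y(W)) = -4*(-⅕*(-10)²)² = -4*(-⅕*100)² = -4*(-20)² = -4*400 = -1*1600 = -1600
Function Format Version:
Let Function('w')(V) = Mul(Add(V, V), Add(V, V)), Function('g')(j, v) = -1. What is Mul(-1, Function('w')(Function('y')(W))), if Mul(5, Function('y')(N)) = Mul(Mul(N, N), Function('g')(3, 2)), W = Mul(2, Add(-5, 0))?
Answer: -1600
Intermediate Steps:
W = -10 (W = Mul(2, -5) = -10)
Function('y')(N) = Mul(Rational(-1, 5), Pow(N, 2)) (Function('y')(N) = Mul(Rational(1, 5), Mul(Mul(N, N), -1)) = Mul(Rational(1, 5), Mul(Pow(N, 2), -1)) = Mul(Rational(1, 5), Mul(-1, Pow(N, 2))) = Mul(Rational(-1, 5), Pow(N, 2)))
Function('w')(V) = Mul(4, Pow(V, 2)) (Function('w')(V) = Mul(Mul(2, V), Mul(2, V)) = Mul(4, Pow(V, 2)))
Mul(-1, Function('w')(Function('y')(W))) = Mul(-1, Mul(4, Pow(Mul(Rational(-1, 5), Pow(-10, 2)), 2))) = Mul(-1, Mul(4, Pow(Mul(Rational(-1, 5), 100), 2))) = Mul(-1, Mul(4, Pow(-20, 2))) = Mul(-1, Mul(4, 400)) = Mul(-1, 1600) = -1600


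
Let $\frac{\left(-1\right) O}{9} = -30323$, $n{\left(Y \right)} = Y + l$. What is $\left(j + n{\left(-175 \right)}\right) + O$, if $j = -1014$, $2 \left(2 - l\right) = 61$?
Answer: $\frac{543379}{2} \approx 2.7169 \cdot 10^{5}$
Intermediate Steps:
$l = - \frac{57}{2}$ ($l = 2 - \frac{61}{2} = - \frac{57}{2} \approx -28.5$)
$n{\left(Y \right)} = - \frac{57}{2} + Y$ ($n{\left(Y \right)} = Y - \frac{57}{2} = - \frac{57}{2} + Y$)
$O = 272907$ ($O = \left(-9\right) \left(-30323\right) = 272907$)
$\left(j + n{\left(-175 \right)}\right) + O = \left(-1014 - \frac{407}{2}\right) + 272907 = - \frac{2435}{2} + 272907 = \frac{543379}{2}$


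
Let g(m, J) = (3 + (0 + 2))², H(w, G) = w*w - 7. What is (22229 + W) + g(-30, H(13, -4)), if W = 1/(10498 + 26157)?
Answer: 815720371/36655 ≈ 22254.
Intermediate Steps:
W = 1/36655 ≈ 2.7281e-5
H(w, G) = -7 + w² (H(w, G) = w² - 7 = -7 + w²)
g(m, J) = 25 (g(m, J) = (3 + 2)² = 5² = 25)
(22229 + W) + g(-30, H(13, -4)) = (22229 + 1/36655) + 25 = 814803996/36655 + 25 = 815720371/36655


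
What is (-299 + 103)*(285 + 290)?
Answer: -112700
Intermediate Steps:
(-299 + 103)*(285 + 290) = -196*575 = -112700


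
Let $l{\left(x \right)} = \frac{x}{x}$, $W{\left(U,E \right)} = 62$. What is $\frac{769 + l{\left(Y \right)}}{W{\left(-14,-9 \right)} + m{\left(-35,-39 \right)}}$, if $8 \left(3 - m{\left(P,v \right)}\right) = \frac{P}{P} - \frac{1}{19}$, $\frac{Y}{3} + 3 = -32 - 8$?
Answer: $\frac{58520}{4931} \approx 11.868$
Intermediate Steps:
$Y = -129$ ($Y = -9 + 3 \left(-32 - 8\right) = -9 + 3 \left(-40\right) = -9 - 120 = -129$)
$m{\left(P,v \right)} = \frac{219}{76}$ ($m{\left(P,v \right)} = 3 - \frac{\frac{P}{P} - \frac{1}{19}}{8} = 3 - \frac{1 - \frac{1}{19}}{8} = 3 - \frac{9}{76} = \frac{219}{76}$)
$l{\left(x \right)} = 1$
$\frac{769 + l{\left(Y \right)}}{W{\left(-14,-9 \right)} + m{\left(-35,-39 \right)}} = \frac{769 + 1}{62 + \frac{219}{76}} = \frac{770}{\frac{4931}{76}} = 770 \cdot \frac{76}{4931} = \frac{58520}{4931}$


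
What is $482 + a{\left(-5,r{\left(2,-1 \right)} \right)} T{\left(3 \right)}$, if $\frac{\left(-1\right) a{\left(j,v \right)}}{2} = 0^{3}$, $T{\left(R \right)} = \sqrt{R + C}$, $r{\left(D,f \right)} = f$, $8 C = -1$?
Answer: $482$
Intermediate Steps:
$C = - \frac{1}{8}$ ($C = \frac{1}{8} \left(-1\right) = - \frac{1}{8} \approx -0.125$)
$T{\left(R \right)} = \sqrt{- \frac{1}{8} + R}$ ($T{\left(R \right)} = \sqrt{R - \frac{1}{8}} = \sqrt{- \frac{1}{8} + R}$)
$a{\left(j,v \right)} = 0$ ($a{\left(j,v \right)} = - 2 \cdot 0^{3} = \left(-2\right) 0 = 0$)
$482 + a{\left(-5,r{\left(2,-1 \right)} \right)} T{\left(3 \right)} = 482 + 0 \frac{\sqrt{-2 + 16 \cdot 3}}{4} = 482 + 0 \frac{\sqrt{-2 + 48}}{4} = 482 + 0 \frac{\sqrt{46}}{4} = 482 + 0 = 482$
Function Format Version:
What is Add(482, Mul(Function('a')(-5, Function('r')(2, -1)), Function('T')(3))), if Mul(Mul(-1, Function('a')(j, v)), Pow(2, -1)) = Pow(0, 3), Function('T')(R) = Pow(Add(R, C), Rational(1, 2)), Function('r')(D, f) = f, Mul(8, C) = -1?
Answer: 482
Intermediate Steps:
C = Rational(-1, 8) (C = Mul(Rational(1, 8), -1) = Rational(-1, 8) ≈ -0.12500)
Function('T')(R) = Pow(Add(Rational(-1, 8), R), Rational(1, 2)) (Function('T')(R) = Pow(Add(R, Rational(-1, 8)), Rational(1, 2)) = Pow(Add(Rational(-1, 8), R), Rational(1, 2)))
Function('a')(j, v) = 0 (Function('a')(j, v) = Mul(-2, Pow(0, 3)) = Mul(-2, 0) = 0)
Add(482, Mul(Function('a')(-5, Function('r')(2, -1)), Function('T')(3))) = Add(482, Mul(0, Mul(Rational(1, 4), Pow(Add(-2, Mul(16, 3)), Rational(1, 2))))) = Add(482, Mul(0, Mul(Rational(1, 4), Pow(Add(-2, 48), Rational(1, 2))))) = Add(482, Mul(0, Mul(Rational(1, 4), Pow(46, Rational(1, 2))))) = Add(482, 0) = 482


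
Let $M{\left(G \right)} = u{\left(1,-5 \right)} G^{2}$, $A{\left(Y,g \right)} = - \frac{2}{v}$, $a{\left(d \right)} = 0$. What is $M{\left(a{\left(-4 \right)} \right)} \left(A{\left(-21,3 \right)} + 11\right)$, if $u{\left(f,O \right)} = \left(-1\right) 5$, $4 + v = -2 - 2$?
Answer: $0$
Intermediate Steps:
$v = -8$ ($v = -4 - 4 = -8$)
$u{\left(f,O \right)} = -5$
$A{\left(Y,g \right)} = \frac{1}{4}$ ($A{\left(Y,g \right)} = - \frac{2}{-8} = \left(-2\right) \left(- \frac{1}{8}\right) = \frac{1}{4}$)
$M{\left(G \right)} = - 5 G^{2}$
$M{\left(a{\left(-4 \right)} \right)} \left(A{\left(-21,3 \right)} + 11\right) = - 5 \cdot 0^{2} \left(\frac{1}{4} + 11\right) = \left(-5\right) 0 \cdot \frac{45}{4} = 0 \cdot \frac{45}{4} = 0$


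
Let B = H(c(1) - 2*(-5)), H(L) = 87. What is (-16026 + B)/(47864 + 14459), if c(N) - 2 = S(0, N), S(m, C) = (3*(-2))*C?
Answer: -15939/62323 ≈ -0.25575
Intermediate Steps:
S(m, C) = -6*C
c(N) = 2 - 6*N
B = 87
(-16026 + B)/(47864 + 14459) = (-16026 + 87)/(47864 + 14459) = -15939/62323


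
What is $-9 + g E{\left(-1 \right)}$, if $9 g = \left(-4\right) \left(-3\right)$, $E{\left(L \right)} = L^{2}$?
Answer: $- \frac{23}{3} \approx -7.6667$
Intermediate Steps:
$g = \frac{4}{3}$ ($g = \frac{\left(-4\right) \left(-3\right)}{9} = \frac{1}{9} \cdot 12 = \frac{4}{3} \approx 1.3333$)
$-9 + g E{\left(-1 \right)} = -9 + \frac{4 \left(-1\right)^{2}}{3} = -9 + \frac{4}{3} \cdot 1 = -9 + \frac{4}{3} = - \frac{23}{3}$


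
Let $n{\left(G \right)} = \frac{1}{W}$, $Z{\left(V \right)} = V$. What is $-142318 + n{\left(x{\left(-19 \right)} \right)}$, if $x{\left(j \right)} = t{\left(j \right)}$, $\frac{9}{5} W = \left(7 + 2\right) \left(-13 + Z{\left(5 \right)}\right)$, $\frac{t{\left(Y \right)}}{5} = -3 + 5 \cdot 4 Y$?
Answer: $- \frac{5692721}{40} \approx -1.4232 \cdot 10^{5}$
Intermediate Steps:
$t{\left(Y \right)} = -15 + 100 Y$ ($t{\left(Y \right)} = 5 \left(-3 + 5 \cdot 4 Y\right) = 5 \left(-3 + 20 Y\right) = -15 + 100 Y$)
$W = -40$ ($W = \frac{5 \left(7 + 2\right) \left(-13 + 5\right)}{9} = \frac{5 \cdot 9 \left(-8\right)}{9} = \frac{5}{9} \left(-72\right) = -40$)
$x{\left(j \right)} = -15 + 100 j$
$n{\left(G \right)} = - \frac{1}{40}$ ($n{\left(G \right)} = \frac{1}{-40} = - \frac{1}{40}$)
$-142318 + n{\left(x{\left(-19 \right)} \right)} = -142318 - \frac{1}{40} = - \frac{5692721}{40}$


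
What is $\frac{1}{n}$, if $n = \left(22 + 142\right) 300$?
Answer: $\frac{1}{49200} \approx 2.0325 \cdot 10^{-5}$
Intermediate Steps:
$n = 49200$ ($n = 164 \cdot 300 = 49200$)
$\frac{1}{n} = \frac{1}{49200}$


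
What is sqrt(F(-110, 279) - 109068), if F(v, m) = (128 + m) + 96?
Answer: I*sqrt(108565) ≈ 329.49*I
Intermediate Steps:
F(v, m) = 224 + m
sqrt(F(-110, 279) - 109068) = sqrt((224 + 279) - 109068) = sqrt(503 - 109068) = sqrt(-108565) = I*sqrt(108565)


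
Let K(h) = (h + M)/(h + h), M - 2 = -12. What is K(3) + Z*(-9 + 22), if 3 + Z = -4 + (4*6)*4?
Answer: 6935/6 ≈ 1155.8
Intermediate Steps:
M = -10 (M = 2 - 12 = -10)
K(h) = (-10 + h)/(2*h) (K(h) = (h - 10)/(h + h) = (-10 + h)/((2*h)) = (-10 + h)*(1/(2*h)) = (-10 + h)/(2*h))
Z = 89 (Z = -3 + (-4 + (4*6)*4) = -3 + (-4 + 24*4) = -3 + (-4 + 96) = -3 + 92 = 89)
K(3) + Z*(-9 + 22) = (½)*(-10 + 3)/3 + 89*(-9 + 22) = (½)*(⅓)*(-7) + 89*13 = -7/6 + 1157 = 6935/6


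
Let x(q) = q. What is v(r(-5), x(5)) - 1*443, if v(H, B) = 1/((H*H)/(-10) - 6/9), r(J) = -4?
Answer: -15077/34 ≈ -443.44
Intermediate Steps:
v(H, B) = 1/(-⅔ - H²/10) (v(H, B) = 1/(H²*(-⅒) - 6*⅑) = 1/(-H²/10 - ⅔) = 1/(-⅔ - H²/10))
v(r(-5), x(5)) - 1*443 = -30/(20 + 3*(-4)²) - 1*443 = -30/(20 + 3*16) - 443 = -30/(20 + 48) - 443 = -30/68 - 443 = -30*1/68 - 443 = -15/34 - 443 = -15077/34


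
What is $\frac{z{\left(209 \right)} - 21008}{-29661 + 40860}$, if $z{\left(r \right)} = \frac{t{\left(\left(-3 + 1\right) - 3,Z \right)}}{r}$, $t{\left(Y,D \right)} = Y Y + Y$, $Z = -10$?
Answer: $- \frac{4390652}{2340591} \approx -1.8759$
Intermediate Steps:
$t{\left(Y,D \right)} = Y + Y^{2}$ ($t{\left(Y,D \right)} = Y^{2} + Y = Y + Y^{2}$)
$z{\left(r \right)} = \frac{20}{r}$ ($z{\left(r \right)} = \frac{\left(\left(-3 + 1\right) - 3\right) \left(1 + \left(\left(-3 + 1\right) - 3\right)\right)}{r} = \frac{\left(-2 - 3\right) \left(1 - 5\right)}{r} = \frac{\left(-5\right) \left(1 - 5\right)}{r} = \frac{\left(-5\right) \left(-4\right)}{r} = \frac{20}{r}$)
$\frac{z{\left(209 \right)} - 21008}{-29661 + 40860} = \frac{\frac{20}{209} - 21008}{-29661 + 40860} = \frac{20 \cdot \frac{1}{209} - 21008}{11199} = \left(\frac{20}{209} - 21008\right) \frac{1}{11199} = \left(- \frac{4390652}{209}\right) \frac{1}{11199} = - \frac{4390652}{2340591}$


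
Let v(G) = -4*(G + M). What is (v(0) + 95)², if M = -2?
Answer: 10609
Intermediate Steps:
v(G) = 8 - 4*G (v(G) = -4*(G - 2) = -4*(-2 + G) = 8 - 4*G)
(v(0) + 95)² = ((8 - 4*0) + 95)² = ((8 + 0) + 95)² = (8 + 95)² = 103² = 10609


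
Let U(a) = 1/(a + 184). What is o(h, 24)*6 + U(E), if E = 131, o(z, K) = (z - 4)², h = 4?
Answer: 1/315 ≈ 0.0031746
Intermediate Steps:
o(z, K) = (-4 + z)²
U(a) = 1/(184 + a)
o(h, 24)*6 + U(E) = (-4 + 4)²*6 + 1/(184 + 131) = 0²*6 + 1/315 = 0*6 + 1/315 = 0 + 1/315 = 1/315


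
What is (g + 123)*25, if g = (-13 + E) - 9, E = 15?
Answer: 2900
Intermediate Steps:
g = -7 (g = (-13 + 15) - 9 = 2 - 9 = -7)
(g + 123)*25 = (-7 + 123)*25 = 116*25 = 2900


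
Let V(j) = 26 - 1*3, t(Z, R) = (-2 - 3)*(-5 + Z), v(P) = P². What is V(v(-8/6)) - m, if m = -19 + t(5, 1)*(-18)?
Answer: 42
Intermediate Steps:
t(Z, R) = 25 - 5*Z (t(Z, R) = -5*(-5 + Z) = 25 - 5*Z)
V(j) = 23 (V(j) = 26 - 3 = 23)
m = -19 (m = -19 + (25 - 5*5)*(-18) = -19 + (25 - 25)*(-18) = -19 + 0*(-18) = -19 + 0 = -19)
V(v(-8/6)) - m = 23 - 1*(-19) = 23 + 19 = 42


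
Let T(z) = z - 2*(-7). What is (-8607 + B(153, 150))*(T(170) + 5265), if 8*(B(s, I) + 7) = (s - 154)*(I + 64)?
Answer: -188333787/4 ≈ -4.7083e+7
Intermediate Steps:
B(s, I) = -7 + (-154 + s)*(64 + I)/8 (B(s, I) = -7 + ((s - 154)*(I + 64))/8 = -7 + ((-154 + s)*(64 + I))/8 = -7 + (-154 + s)*(64 + I)/8)
T(z) = 14 + z (T(z) = z + 14 = 14 + z)
(-8607 + B(153, 150))*(T(170) + 5265) = (-8607 + (-1239 + 8*153 - 77/4*150 + (⅛)*150*153))*((14 + 170) + 5265) = (-8607 + (-1239 + 1224 - 5775/2 + 11475/4))*(184 + 5265) = (-8607 - 135/4)*5449 = -34563/4*5449 = -188333787/4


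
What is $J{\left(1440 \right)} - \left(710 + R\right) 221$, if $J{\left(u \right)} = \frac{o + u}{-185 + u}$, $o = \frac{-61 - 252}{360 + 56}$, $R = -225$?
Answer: $- \frac{55958546073}{522080} \approx -1.0718 \cdot 10^{5}$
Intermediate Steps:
$o = - \frac{313}{416} \approx -0.7524$
$J{\left(u \right)} = \frac{- \frac{313}{416} + u}{-185 + u}$
$J{\left(1440 \right)} - \left(710 + R\right) 221 = \frac{- \frac{313}{416} + 1440}{-185 + 1440} - \left(710 - 225\right) 221 = \frac{1}{1255} \cdot \frac{598727}{416} - 485 \cdot 221 = \frac{1}{1255} \cdot \frac{598727}{416} - 107185 = \frac{598727}{522080} - 107185 = - \frac{55958546073}{522080}$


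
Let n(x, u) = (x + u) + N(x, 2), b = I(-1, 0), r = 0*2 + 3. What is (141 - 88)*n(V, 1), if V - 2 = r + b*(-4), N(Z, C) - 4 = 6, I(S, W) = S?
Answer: 1060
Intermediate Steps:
r = 3 (r = 0 + 3 = 3)
b = -1
N(Z, C) = 10 (N(Z, C) = 4 + 6 = 10)
V = 9 (V = 2 + (3 - 1*(-4)) = 2 + (3 + 4) = 2 + 7 = 9)
n(x, u) = 10 + u + x (n(x, u) = (x + u) + 10 = (u + x) + 10 = 10 + u + x)
(141 - 88)*n(V, 1) = (141 - 88)*(10 + 1 + 9) = 53*20 = 1060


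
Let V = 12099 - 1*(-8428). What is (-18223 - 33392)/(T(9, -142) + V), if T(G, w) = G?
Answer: -51615/20536 ≈ -2.5134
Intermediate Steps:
V = 20527 (V = 12099 + 8428 = 20527)
(-18223 - 33392)/(T(9, -142) + V) = (-18223 - 33392)/(9 + 20527) = -51615/20536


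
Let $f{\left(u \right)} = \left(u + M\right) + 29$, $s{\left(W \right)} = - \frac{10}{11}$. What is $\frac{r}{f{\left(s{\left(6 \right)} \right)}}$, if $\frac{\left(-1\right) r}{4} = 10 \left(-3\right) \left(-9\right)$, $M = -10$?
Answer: $- \frac{11880}{199} \approx -59.698$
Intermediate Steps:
$s{\left(W \right)} = - \frac{10}{11}$ ($s{\left(W \right)} = \left(-10\right) \frac{1}{11} = - \frac{10}{11}$)
$r = -1080$ ($r = - 4 \cdot 10 \left(-3\right) \left(-9\right) = - 4 \left(\left(-30\right) \left(-9\right)\right) = \left(-4\right) 270 = -1080$)
$f{\left(u \right)} = 19 + u$ ($f{\left(u \right)} = \left(u - 10\right) + 29 = \left(-10 + u\right) + 29 = 19 + u$)
$\frac{r}{f{\left(s{\left(6 \right)} \right)}} = - \frac{1080}{19 - \frac{10}{11}} = - \frac{1080}{\frac{199}{11}} = \left(-1080\right) \frac{11}{199} = - \frac{11880}{199}$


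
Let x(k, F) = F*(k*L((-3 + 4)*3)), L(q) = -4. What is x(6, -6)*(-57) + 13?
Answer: -8195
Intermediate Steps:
x(k, F) = -4*F*k (x(k, F) = F*(k*(-4)) = F*(-4*k) = -4*F*k)
x(6, -6)*(-57) + 13 = -4*(-6)*6*(-57) + 13 = 144*(-57) + 13 = -8208 + 13 = -8195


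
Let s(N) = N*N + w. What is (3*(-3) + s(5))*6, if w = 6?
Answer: 132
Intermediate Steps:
s(N) = 6 + N² (s(N) = N*N + 6 = N² + 6 = 6 + N²)
(3*(-3) + s(5))*6 = (3*(-3) + (6 + 5²))*6 = (-9 + (6 + 25))*6 = (-9 + 31)*6 = 22*6 = 132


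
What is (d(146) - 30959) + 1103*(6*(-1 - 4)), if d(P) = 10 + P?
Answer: -63893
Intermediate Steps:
(d(146) - 30959) + 1103*(6*(-1 - 4)) = ((10 + 146) - 30959) + 1103*(6*(-1 - 4)) = (156 - 30959) + 1103*(6*(-5)) = -30803 + 1103*(-30) = -30803 - 33090 = -63893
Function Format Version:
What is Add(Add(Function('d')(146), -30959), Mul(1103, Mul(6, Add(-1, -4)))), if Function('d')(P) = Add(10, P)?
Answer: -63893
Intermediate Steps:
Add(Add(Function('d')(146), -30959), Mul(1103, Mul(6, Add(-1, -4)))) = Add(Add(Add(10, 146), -30959), Mul(1103, Mul(6, Add(-1, -4)))) = Add(Add(156, -30959), Mul(1103, Mul(6, -5))) = Add(-30803, Mul(1103, -30)) = Add(-30803, -33090) = -63893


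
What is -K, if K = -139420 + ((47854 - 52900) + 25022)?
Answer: 119444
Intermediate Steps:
K = -119444 (K = -139420 + (-5046 + 25022) = -139420 + 19976 = -119444)
-K = -1*(-119444) = 119444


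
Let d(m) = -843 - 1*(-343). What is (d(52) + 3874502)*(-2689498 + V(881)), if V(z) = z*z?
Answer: -7412271364674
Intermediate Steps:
V(z) = z²
d(m) = -500 (d(m) = -843 + 343 = -500)
(d(52) + 3874502)*(-2689498 + V(881)) = (-500 + 3874502)*(-2689498 + 881²) = 3874002*(-2689498 + 776161) = 3874002*(-1913337) = -7412271364674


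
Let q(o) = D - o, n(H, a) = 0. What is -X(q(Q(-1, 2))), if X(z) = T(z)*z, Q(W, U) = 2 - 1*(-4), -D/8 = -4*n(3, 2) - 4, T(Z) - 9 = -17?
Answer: 208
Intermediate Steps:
T(Z) = -8 (T(Z) = 9 - 17 = -8)
D = 32 (D = -8*(-4*0 - 4) = -8*(0 - 4) = -8*(-4) = 32)
Q(W, U) = 6 (Q(W, U) = 2 + 4 = 6)
q(o) = 32 - o
X(z) = -8*z
-X(q(Q(-1, 2))) = -(-8)*(32 - 1*6) = -(-8)*(32 - 6) = -(-8)*26 = -1*(-208) = 208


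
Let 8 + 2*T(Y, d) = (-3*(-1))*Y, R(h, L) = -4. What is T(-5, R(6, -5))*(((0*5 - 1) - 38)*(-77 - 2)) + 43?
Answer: -70777/2 ≈ -35389.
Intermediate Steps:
T(Y, d) = -4 + 3*Y/2 (T(Y, d) = -4 + ((-3*(-1))*Y)/2 = -4 + (3*Y)/2 = -4 + 3*Y/2)
T(-5, R(6, -5))*(((0*5 - 1) - 38)*(-77 - 2)) + 43 = (-4 + (3/2)*(-5))*(((0*5 - 1) - 38)*(-77 - 2)) + 43 = (-4 - 15/2)*(((0 - 1) - 38)*(-79)) + 43 = -23*(-1 - 38)*(-79)/2 + 43 = -(-897)*(-79)/2 + 43 = -23/2*3081 + 43 = -70863/2 + 43 = -70777/2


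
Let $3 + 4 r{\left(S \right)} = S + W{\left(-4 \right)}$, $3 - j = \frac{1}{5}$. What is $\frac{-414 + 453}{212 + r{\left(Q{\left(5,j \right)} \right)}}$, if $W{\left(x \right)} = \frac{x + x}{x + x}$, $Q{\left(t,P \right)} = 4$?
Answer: $\frac{78}{425} \approx 0.18353$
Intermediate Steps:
$j = \frac{14}{5}$ ($j = 3 - \frac{1}{5} = \frac{14}{5} \approx 2.8$)
$W{\left(x \right)} = 1$ ($W{\left(x \right)} = \frac{2 x}{2 x} = 2 x \frac{1}{2 x} = 1$)
$r{\left(S \right)} = - \frac{1}{2} + \frac{S}{4}$ ($r{\left(S \right)} = - \frac{3}{4} + \frac{S + 1}{4} = - \frac{3}{4} + \frac{1 + S}{4} = - \frac{3}{4} + \left(\frac{1}{4} + \frac{S}{4}\right) = - \frac{1}{2} + \frac{S}{4}$)
$\frac{-414 + 453}{212 + r{\left(Q{\left(5,j \right)} \right)}} = \frac{-414 + 453}{212 + \left(- \frac{1}{2} + \frac{1}{4} \cdot 4\right)} = \frac{39}{212 + \left(- \frac{1}{2} + 1\right)} = \frac{39}{212 + \frac{1}{2}} = \frac{39}{\frac{425}{2}} = 39 \cdot \frac{2}{425} = \frac{78}{425}$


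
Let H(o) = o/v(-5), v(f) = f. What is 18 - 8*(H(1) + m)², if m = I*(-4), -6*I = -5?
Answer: -18422/225 ≈ -81.875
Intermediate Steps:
I = ⅚ (I = -⅙*(-5) = ⅚ ≈ 0.83333)
H(o) = -o/5 (H(o) = o/(-5) = o*(-⅕) = -o/5)
m = -10/3 (m = (⅚)*(-4) = -10/3 ≈ -3.3333)
18 - 8*(H(1) + m)² = 18 - 8*(-⅕*1 - 10/3)² = 18 - 8*(-⅕ - 10/3)² = 18 - 8*(-53/15)² = 18 - 8*2809/225 = 18 - 22472/225 = -18422/225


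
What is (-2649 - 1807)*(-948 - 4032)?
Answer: 22190880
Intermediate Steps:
(-2649 - 1807)*(-948 - 4032) = -4456*(-4980) = 22190880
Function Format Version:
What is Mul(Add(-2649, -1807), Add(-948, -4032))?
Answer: 22190880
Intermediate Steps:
Mul(Add(-2649, -1807), Add(-948, -4032)) = Mul(-4456, -4980) = 22190880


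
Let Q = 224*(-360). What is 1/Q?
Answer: -1/80640 ≈ -1.2401e-5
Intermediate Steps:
Q = -80640
1/Q = 1/(-80640) = -1/80640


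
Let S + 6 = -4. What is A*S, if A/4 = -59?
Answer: 2360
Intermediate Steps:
A = -236 (A = 4*(-59) = -236)
S = -10 (S = -6 - 4 = -10)
A*S = -236*(-10) = 2360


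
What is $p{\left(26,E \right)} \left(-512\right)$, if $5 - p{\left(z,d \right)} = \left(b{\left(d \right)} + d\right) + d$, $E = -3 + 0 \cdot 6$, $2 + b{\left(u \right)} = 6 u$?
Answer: $-15872$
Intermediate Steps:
$b{\left(u \right)} = -2 + 6 u$
$E = -3$ ($E = -3 + 0 = -3$)
$p{\left(z,d \right)} = 7 - 8 d$ ($p{\left(z,d \right)} = 5 - \left(\left(\left(-2 + 6 d\right) + d\right) + d\right) = 5 - \left(\left(-2 + 7 d\right) + d\right) = 5 - \left(-2 + 8 d\right) = 7 - 8 d$)
$p{\left(26,E \right)} \left(-512\right) = \left(7 - -24\right) \left(-512\right) = \left(7 + 24\right) \left(-512\right) = 31 \left(-512\right) = -15872$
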